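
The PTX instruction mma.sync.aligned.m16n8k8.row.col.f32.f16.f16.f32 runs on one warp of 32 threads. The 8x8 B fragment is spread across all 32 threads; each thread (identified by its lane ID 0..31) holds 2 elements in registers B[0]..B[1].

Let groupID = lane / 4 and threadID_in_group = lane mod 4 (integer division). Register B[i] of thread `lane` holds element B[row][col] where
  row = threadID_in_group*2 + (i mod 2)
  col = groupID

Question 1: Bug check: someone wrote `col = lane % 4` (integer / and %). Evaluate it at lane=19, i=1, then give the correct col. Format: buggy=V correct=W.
`lane % 4`[19,1]->3
L=19->gid=19>>2=4, tid=19&3=3
[1]->row 3·2+1=7  col gid=4
col: 3 vs 4

buggy=3 correct=4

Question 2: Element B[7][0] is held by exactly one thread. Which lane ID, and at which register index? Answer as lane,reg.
3,1

c=0→G=0  r=7→T=3,p=1
L=0*4+3=3  i=1=1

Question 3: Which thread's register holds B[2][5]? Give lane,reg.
c: 5->gid=5  r: 2->tid=1,i&1=0
L=5*4+1=21  i=0=0

21,0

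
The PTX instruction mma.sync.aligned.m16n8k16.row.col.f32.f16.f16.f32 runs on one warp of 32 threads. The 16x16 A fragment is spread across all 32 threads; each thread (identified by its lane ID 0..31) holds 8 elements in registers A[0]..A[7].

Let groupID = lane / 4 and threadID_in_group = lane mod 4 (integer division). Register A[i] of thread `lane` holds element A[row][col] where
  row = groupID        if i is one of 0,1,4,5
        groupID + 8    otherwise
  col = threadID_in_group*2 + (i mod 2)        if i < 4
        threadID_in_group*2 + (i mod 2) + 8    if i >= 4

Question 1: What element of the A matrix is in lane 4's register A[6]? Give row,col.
9,8

lane 4=>4/4=1, 4 mod 4=0
i=6  r:1+8=>9  c:2·0+0+8=>8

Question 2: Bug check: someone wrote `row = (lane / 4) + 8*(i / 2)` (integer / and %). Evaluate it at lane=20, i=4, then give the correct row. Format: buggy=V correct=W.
`(lane / 4) + 8*(i / 2)`[20,4]->21
lane 20: g=5 (20/4), t=0 (20%4)
i=4: r=5+0=5, c=0*2+0+8=8
row: 21 vs 5

buggy=21 correct=5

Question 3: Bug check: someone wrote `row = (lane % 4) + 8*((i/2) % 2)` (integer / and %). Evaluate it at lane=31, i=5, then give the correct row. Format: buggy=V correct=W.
`(lane % 4) + 8*((i/2) % 2)`[31,5]->3
lane 31->31/4=7, 31 mod 4=3
i=5  r:7+0->7  c:2·3+1+8->15
row: 3 vs 7

buggy=3 correct=7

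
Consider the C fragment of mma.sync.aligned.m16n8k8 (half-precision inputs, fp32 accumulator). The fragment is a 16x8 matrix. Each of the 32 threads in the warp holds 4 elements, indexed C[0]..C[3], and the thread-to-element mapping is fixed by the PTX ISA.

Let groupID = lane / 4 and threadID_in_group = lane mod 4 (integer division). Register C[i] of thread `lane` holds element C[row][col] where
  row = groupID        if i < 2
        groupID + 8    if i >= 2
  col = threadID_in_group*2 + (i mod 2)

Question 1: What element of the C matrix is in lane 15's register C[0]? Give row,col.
3,6

lane 15→15/4=3, 15 mod 4=3
i=0  r:3+0→3  c:2·3+0→6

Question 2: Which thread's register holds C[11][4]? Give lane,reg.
r:11=>grp=3,rB=1  c:4=>tig=2,lo=0
L=3*4+2=14  i=1*2+0=2

14,2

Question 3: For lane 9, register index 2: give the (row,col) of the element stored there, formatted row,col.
L=9->gid=9>>2=2, tid=9&3=1
[2]->row 2+8=10  col 1·2+0=2

10,2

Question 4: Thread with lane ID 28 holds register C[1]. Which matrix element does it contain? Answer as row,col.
lane 28: gr=7 (28/4), th=0 (28%4)
i=1: r=7+0=7, c=0*2+1=1

7,1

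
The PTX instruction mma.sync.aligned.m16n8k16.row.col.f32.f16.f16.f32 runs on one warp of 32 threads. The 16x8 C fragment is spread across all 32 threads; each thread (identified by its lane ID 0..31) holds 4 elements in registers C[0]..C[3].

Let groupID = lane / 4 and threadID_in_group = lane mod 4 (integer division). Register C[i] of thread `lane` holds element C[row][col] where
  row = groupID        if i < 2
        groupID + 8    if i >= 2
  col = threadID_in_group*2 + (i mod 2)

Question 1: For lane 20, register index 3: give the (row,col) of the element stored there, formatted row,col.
13,1

L=20⇒gr=20>>2=5, th=20&3=0
[3]⇒row 5+8=13  col 0·2+1=1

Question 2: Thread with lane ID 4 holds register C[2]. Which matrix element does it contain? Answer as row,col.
9,0

lane 4⇒4/4=1, 4 mod 4=0
i=2  r:1+8⇒9  c:2·0+0⇒0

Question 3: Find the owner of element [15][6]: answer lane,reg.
r=15⇒gr=7,Rb=1  c=6⇒th=3,odd=0
L=7*4+3=31  i=1*2+0=2

31,2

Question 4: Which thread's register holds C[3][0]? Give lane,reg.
r=3→G=3,rhi=0  c=0→T=0,p=0
L=3*4+0=12  i=0*2+0=0

12,0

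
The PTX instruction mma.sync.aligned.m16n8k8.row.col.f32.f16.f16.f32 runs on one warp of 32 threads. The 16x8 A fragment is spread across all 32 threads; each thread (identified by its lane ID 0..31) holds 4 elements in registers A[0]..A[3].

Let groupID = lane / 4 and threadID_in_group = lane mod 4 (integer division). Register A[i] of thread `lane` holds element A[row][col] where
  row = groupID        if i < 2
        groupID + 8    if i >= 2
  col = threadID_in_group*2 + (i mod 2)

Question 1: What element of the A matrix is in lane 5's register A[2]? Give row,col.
9,2

L=5→G=5>>2=1, T=5&3=1
[2]→row 1+8=9  col 1·2+0=2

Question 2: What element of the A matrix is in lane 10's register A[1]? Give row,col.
2,5

lane 10=>10/4=2, 10 mod 4=2
i=1  r:2+0=>2  c:2·2+1=>5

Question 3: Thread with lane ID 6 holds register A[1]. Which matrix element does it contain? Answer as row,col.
L=6=>grp=6>>2=1, tig=6&3=2
[1]=>row 1+0=1  col 2·2+1=5

1,5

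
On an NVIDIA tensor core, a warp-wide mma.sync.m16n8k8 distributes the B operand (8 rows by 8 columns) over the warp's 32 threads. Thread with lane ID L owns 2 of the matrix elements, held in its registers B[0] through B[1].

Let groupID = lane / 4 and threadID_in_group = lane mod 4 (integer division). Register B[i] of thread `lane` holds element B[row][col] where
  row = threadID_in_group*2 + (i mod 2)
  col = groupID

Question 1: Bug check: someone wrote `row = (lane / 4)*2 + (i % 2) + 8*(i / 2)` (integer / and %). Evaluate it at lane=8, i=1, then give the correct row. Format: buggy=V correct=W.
`(lane / 4)*2 + (i % 2) + 8*(i / 2)`[8,1]→5
L=8→G=8>>2=2, T=8&3=0
[1]→row 0·2+1=1  col G=2
row: 5 vs 1

buggy=5 correct=1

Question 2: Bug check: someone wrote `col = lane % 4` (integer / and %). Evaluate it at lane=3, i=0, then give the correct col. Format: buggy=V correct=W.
buggy=3 correct=0

`lane % 4`[3,0]->3
lane 3->3/4=0, 3 mod 4=3
i=0  r:2·3+0->6  c:0
col: 3 vs 0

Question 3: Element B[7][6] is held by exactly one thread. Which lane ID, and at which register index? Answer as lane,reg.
c: 6->gid=6  r: 7->tid=3,i&1=1
L=6*4+3=27  i=1=1

27,1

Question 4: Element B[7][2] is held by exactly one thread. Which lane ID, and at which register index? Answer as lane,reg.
11,1

c:2=>grp=2  r:7=>tig=3,lo=1
L=2*4+3=11  i=1=1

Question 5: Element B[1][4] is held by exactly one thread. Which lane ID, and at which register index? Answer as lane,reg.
c=4->g=4  r=1->t=0,b0=1
L=4*4+0=16  i=1=1

16,1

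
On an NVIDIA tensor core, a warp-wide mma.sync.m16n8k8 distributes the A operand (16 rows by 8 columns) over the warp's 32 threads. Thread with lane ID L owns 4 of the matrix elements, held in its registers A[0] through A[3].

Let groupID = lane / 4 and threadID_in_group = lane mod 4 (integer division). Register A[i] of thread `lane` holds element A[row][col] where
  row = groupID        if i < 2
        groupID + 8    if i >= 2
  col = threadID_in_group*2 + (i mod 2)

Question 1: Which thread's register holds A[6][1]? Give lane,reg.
24,1

r:6=>grp=6,rB=0  c:1=>tig=0,lo=1
L=6*4+0=24  i=0*2+1=1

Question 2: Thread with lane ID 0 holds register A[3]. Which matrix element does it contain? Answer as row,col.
lane 0: grp=0 (0/4), tig=0 (0%4)
i=3: r=0+8=8, c=0*2+1=1

8,1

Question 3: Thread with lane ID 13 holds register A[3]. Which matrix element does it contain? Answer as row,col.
11,3

lane 13: gid=3 (13/4), tid=1 (13%4)
i=3: r=3+8=11, c=1*2+1=3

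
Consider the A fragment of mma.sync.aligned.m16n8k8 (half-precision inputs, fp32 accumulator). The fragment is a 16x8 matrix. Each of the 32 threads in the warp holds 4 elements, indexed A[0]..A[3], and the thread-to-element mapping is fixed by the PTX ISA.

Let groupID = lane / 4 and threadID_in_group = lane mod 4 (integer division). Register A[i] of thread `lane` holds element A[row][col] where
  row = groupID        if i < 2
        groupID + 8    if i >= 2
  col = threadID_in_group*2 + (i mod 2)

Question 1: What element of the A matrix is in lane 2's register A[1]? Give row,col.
0,5

lane 2⇒2/4=0, 2 mod 4=2
i=1  r:0+0⇒0  c:2·2+1⇒5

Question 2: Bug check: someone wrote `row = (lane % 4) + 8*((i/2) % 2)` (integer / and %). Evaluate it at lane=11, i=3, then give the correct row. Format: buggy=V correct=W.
buggy=11 correct=10

`(lane % 4) + 8*((i/2) % 2)`[11,3]=>11
lane 11=>11/4=2, 11 mod 4=3
i=3  r:2+8=>10  c:2·3+1=>7
row: 11 vs 10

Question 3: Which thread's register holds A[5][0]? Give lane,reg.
r=5->g=5,rb=0  c=0->t=0,b0=0
L=5*4+0=20  i=0*2+0=0

20,0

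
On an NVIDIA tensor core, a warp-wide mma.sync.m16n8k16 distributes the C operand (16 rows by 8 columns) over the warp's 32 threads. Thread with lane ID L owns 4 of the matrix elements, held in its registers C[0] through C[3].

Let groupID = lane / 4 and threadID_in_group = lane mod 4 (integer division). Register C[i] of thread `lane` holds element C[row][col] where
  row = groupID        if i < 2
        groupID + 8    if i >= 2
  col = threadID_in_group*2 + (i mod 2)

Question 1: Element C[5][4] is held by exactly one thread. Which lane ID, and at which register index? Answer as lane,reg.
r=5⇒gr=5,Rb=0  c=4⇒th=2,odd=0
L=5*4+2=22  i=0*2+0=0

22,0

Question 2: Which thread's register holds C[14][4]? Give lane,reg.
r: 14->gid=6,r8=1  c: 4->tid=2,i&1=0
L=6*4+2=26  i=1*2+0=2

26,2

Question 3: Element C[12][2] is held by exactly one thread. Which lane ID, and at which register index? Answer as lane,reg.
17,2

r=12→G=4,rhi=1  c=2→T=1,p=0
L=4*4+1=17  i=1*2+0=2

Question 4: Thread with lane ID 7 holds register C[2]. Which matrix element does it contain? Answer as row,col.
lane 7: g=1 (7/4), t=3 (7%4)
i=2: r=1+8=9, c=3*2+0=6

9,6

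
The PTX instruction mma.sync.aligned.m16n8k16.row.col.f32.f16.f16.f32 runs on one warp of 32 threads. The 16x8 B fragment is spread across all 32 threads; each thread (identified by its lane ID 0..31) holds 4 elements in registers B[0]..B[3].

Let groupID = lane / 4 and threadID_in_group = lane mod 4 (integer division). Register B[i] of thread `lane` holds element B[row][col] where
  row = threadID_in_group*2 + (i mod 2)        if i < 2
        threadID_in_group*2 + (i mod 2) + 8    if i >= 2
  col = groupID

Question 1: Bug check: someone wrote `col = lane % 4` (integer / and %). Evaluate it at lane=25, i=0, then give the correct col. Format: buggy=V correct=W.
buggy=1 correct=6

`lane % 4`[25,0]->1
25: g=6,t=1
[0] (1*2+0+0,6) = (2,6)
col: 1 vs 6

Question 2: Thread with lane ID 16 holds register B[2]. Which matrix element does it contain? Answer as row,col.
lane 16: grp=4 (16/4), tig=0 (16%4)
i=2: r=0*2+0+8=8, c=grp=4

8,4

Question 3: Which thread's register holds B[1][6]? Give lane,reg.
c:6=>grp=6  r:1=>rB=0,tig=0,lo=1
L=6*4+0=24  i=0*2+1=1

24,1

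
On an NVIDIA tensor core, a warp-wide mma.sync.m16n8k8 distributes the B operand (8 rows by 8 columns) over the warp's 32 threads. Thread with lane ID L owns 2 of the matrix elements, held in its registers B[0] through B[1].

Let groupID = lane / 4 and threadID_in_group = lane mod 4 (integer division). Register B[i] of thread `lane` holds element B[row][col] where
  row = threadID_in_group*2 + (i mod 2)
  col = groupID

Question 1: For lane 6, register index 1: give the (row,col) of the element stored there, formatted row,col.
lane 6: grp=1 (6/4), tig=2 (6%4)
i=1: r=2*2+1=5, c=grp=1

5,1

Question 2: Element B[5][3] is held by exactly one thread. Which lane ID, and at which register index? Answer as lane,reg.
14,1

c:3=>grp=3  r:5=>tig=2,lo=1
L=3*4+2=14  i=1=1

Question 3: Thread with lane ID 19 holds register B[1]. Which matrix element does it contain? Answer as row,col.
lane 19→19/4=4, 19 mod 4=3
i=1  r:2·3+1→7  c:4

7,4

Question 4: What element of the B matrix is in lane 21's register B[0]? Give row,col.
2,5

lane 21⇒21/4=5, 21 mod 4=1
i=0  r:2·1+0⇒2  c:5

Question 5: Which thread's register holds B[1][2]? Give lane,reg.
8,1

c=2⇒gr=2  r=1⇒th=0,odd=1
L=2*4+0=8  i=1=1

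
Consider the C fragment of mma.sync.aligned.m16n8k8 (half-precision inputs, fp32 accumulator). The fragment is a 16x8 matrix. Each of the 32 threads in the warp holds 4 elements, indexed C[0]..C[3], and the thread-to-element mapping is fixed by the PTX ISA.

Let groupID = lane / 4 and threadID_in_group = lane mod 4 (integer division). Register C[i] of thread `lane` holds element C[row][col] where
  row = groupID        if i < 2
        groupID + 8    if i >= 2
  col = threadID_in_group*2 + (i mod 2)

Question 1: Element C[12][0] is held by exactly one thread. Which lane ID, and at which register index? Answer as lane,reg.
r: 12->gid=4,r8=1  c: 0->tid=0,i&1=0
L=4*4+0=16  i=1*2+0=2

16,2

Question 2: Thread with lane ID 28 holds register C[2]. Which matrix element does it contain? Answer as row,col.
15,0

lane 28: G=7 (28/4), T=0 (28%4)
i=2: r=7+8=15, c=0*2+0=0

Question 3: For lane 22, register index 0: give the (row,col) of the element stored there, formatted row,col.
lane 22: G=5 (22/4), T=2 (22%4)
i=0: r=5+0=5, c=2*2+0=4

5,4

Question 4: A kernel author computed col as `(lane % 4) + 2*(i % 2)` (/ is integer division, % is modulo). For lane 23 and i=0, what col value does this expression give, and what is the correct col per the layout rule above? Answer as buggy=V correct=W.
buggy=3 correct=6

`(lane % 4) + 2*(i % 2)`[23,0]=>3
23: grp=5,tig=3
[0] (5+0,3*2+0) = (5,6)
col: 3 vs 6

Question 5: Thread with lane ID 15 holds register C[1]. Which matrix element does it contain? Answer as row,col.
lane 15: G=3 (15/4), T=3 (15%4)
i=1: r=3+0=3, c=3*2+1=7

3,7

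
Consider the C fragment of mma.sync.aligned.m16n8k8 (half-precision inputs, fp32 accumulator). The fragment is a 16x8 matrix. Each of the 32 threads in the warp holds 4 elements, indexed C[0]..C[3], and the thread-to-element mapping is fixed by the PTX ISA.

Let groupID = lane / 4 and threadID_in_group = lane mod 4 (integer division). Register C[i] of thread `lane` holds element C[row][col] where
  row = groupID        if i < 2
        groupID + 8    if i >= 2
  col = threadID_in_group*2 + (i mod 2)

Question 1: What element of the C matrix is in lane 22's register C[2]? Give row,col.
13,4

lane 22→22/4=5, 22 mod 4=2
i=2  r:5+8→13  c:2·2+0→4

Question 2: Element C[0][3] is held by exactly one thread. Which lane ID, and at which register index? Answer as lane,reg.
r=0→G=0,rhi=0  c=3→T=1,p=1
L=0*4+1=1  i=0*2+1=1

1,1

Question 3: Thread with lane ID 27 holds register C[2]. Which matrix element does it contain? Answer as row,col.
14,6

L=27->gid=27>>2=6, tid=27&3=3
[2]->row 6+8=14  col 3·2+0=6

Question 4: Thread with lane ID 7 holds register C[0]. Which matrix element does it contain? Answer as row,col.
1,6

L=7⇒gr=7>>2=1, th=7&3=3
[0]⇒row 1+0=1  col 3·2+0=6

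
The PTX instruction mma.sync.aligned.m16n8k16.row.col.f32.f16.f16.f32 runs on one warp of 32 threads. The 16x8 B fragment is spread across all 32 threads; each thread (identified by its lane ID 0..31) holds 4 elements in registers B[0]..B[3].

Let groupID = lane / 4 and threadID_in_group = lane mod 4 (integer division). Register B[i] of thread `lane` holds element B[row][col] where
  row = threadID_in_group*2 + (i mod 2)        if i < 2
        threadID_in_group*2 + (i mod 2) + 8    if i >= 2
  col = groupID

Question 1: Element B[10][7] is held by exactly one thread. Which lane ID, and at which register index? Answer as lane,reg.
c=7→G=7  r=10→rhi=1,T=1,p=0
L=7*4+1=29  i=1*2+0=2

29,2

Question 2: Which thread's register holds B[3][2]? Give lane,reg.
c:2=>grp=2  r:3=>rB=0,tig=1,lo=1
L=2*4+1=9  i=0*2+1=1

9,1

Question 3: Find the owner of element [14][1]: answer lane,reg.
7,2

c=1→G=1  r=14→rhi=1,T=3,p=0
L=1*4+3=7  i=1*2+0=2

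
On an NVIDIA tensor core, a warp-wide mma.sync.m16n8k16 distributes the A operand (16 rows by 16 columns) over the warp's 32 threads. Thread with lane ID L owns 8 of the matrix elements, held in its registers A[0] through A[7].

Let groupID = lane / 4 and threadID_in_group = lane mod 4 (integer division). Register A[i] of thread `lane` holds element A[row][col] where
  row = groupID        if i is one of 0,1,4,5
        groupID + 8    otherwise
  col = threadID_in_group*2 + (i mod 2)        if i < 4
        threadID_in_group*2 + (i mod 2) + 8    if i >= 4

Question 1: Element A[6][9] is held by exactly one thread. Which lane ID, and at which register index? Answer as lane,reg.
24,5

r=6->g=6,rb=0  c=9->cb=1,t=0,b0=1
L=6*4+0=24  i=1*4+0*2+1=5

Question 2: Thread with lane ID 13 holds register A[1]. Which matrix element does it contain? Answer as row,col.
lane 13→13/4=3, 13 mod 4=1
i=1  r:3+0→3  c:2·1+1+0→3

3,3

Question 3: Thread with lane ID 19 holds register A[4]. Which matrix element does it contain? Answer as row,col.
4,14

L=19->gid=19>>2=4, tid=19&3=3
[4]->row 4+0=4  col 3·2+0+8=14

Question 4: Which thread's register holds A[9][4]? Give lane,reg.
r=9->g=1,rb=1  c=4->cb=0,t=2,b0=0
L=1*4+2=6  i=0*4+1*2+0=2

6,2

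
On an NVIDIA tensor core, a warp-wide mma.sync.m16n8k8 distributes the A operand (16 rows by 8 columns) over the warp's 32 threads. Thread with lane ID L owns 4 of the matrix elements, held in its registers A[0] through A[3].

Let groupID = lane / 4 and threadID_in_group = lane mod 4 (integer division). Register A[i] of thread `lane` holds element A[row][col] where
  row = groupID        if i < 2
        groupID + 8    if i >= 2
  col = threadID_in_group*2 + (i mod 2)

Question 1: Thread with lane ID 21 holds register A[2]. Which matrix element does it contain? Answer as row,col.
13,2

L=21=>grp=21>>2=5, tig=21&3=1
[2]=>row 5+8=13  col 1·2+0=2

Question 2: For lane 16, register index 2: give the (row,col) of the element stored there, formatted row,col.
12,0

16: G=4,T=0
[2] (4+8,0*2+0) = (12,0)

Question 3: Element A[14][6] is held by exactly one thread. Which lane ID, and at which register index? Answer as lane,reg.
27,2

r=14->g=6,rb=1  c=6->t=3,b0=0
L=6*4+3=27  i=1*2+0=2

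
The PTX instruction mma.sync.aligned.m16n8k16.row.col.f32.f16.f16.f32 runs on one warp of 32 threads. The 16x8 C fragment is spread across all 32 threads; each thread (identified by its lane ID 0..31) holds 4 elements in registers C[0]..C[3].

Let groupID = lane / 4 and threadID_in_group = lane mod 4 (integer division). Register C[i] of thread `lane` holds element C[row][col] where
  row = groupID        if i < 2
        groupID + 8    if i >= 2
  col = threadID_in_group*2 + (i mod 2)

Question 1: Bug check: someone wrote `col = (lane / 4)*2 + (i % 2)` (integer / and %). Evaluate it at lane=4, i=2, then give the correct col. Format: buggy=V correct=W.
`(lane / 4)*2 + (i % 2)`[4,2]=>2
lane 4: grp=1 (4/4), tig=0 (4%4)
i=2: r=1+8=9, c=0*2+0=0
col: 2 vs 0

buggy=2 correct=0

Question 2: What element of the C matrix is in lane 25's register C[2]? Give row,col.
lane 25⇒25/4=6, 25 mod 4=1
i=2  r:6+8⇒14  c:2·1+0⇒2

14,2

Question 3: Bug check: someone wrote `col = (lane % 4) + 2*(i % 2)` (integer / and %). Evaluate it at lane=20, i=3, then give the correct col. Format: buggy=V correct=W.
buggy=2 correct=1

`(lane % 4) + 2*(i % 2)`[20,3]->2
L=20->gid=20>>2=5, tid=20&3=0
[3]->row 5+8=13  col 0·2+1=1
col: 2 vs 1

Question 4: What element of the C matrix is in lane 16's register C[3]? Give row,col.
lane 16=>16/4=4, 16 mod 4=0
i=3  r:4+8=>12  c:2·0+1=>1

12,1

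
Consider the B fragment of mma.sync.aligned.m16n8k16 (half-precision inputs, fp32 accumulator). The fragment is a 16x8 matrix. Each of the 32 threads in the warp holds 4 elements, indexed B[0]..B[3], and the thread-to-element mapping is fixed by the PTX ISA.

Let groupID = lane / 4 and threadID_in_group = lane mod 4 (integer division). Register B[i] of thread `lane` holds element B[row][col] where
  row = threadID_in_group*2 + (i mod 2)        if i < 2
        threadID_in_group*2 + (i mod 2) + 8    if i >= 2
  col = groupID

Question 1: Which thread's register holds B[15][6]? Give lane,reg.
c=6→G=6  r=15→rhi=1,T=3,p=1
L=6*4+3=27  i=1*2+1=3

27,3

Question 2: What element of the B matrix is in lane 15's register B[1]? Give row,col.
7,3

L=15⇒gr=15>>2=3, th=15&3=3
[1]⇒row 3·2+1+0=7  col gr=3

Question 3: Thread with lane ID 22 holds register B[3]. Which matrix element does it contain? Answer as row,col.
13,5

lane 22: G=5 (22/4), T=2 (22%4)
i=3: r=2*2+1+8=13, c=G=5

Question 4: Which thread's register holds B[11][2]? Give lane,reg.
c: 2->gid=2  r: 11->r8=1,tid=1,i&1=1
L=2*4+1=9  i=1*2+1=3

9,3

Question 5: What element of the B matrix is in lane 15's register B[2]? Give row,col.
lane 15: gid=3 (15/4), tid=3 (15%4)
i=2: r=3*2+0+8=14, c=gid=3

14,3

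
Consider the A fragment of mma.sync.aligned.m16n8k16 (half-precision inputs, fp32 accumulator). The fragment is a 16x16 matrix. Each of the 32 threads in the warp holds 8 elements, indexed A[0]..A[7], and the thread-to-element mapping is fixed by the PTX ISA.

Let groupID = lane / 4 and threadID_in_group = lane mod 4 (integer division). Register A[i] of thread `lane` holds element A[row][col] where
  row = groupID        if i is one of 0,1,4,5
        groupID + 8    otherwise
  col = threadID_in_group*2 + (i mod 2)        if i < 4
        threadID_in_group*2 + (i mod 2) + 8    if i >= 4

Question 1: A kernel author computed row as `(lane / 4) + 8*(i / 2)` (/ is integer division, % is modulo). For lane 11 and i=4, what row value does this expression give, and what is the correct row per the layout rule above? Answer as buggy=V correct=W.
`(lane / 4) + 8*(i / 2)`[11,4]⇒18
lane 11⇒11/4=2, 11 mod 4=3
i=4  r:2+0⇒2  c:2·3+0+8⇒14
row: 18 vs 2

buggy=18 correct=2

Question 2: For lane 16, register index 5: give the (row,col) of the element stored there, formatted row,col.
4,9

16: grp=4,tig=0
[5] (4+0,0*2+1+8) = (4,9)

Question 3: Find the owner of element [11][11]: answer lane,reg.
r=11→G=3,rhi=1  c=11→chi=1,T=1,p=1
L=3*4+1=13  i=1*4+1*2+1=7

13,7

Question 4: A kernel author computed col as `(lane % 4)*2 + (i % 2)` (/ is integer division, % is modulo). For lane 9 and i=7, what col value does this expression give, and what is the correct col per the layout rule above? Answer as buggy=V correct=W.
`(lane % 4)*2 + (i % 2)`[9,7]->3
L=9->gid=9>>2=2, tid=9&3=1
[7]->row 2+8=10  col 1·2+1+8=11
col: 3 vs 11

buggy=3 correct=11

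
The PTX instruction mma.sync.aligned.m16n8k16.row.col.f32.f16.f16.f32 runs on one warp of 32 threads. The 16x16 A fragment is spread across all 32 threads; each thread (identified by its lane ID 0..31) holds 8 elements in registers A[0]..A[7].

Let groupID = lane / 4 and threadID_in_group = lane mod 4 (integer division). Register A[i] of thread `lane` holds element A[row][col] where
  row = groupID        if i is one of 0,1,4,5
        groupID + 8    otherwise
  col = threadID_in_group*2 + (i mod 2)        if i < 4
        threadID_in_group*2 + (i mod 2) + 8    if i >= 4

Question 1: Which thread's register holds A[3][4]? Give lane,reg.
r: 3->gid=3,r8=0  c: 4->c8=0,tid=2,i&1=0
L=3*4+2=14  i=0*4+0*2+0=0

14,0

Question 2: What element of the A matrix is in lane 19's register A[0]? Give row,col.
4,6

19: gid=4,tid=3
[0] (4+0,3*2+0+0) = (4,6)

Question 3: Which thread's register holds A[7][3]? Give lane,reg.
29,1

r=7->g=7,rb=0  c=3->cb=0,t=1,b0=1
L=7*4+1=29  i=0*4+0*2+1=1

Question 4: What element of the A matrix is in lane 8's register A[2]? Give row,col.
lane 8: G=2 (8/4), T=0 (8%4)
i=2: r=2+8=10, c=0*2+0+0=0

10,0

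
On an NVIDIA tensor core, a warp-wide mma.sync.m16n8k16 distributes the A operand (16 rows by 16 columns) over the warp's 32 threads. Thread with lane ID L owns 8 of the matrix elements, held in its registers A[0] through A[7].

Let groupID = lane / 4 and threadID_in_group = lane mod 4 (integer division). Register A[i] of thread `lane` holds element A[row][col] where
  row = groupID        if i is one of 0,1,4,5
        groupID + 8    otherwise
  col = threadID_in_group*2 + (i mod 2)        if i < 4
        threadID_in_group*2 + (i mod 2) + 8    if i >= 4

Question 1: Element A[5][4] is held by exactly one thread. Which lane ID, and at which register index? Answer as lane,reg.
22,0

r=5→G=5,rhi=0  c=4→chi=0,T=2,p=0
L=5*4+2=22  i=0*4+0*2+0=0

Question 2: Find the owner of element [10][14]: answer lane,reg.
r:10=>grp=2,rB=1  c:14=>cB=1,tig=3,lo=0
L=2*4+3=11  i=1*4+1*2+0=6

11,6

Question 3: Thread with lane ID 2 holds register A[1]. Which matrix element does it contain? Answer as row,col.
lane 2: G=0 (2/4), T=2 (2%4)
i=1: r=0+0=0, c=2*2+1+0=5

0,5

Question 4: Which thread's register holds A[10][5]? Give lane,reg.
r=10⇒gr=2,Rb=1  c=5⇒Cb=0,th=2,odd=1
L=2*4+2=10  i=0*4+1*2+1=3

10,3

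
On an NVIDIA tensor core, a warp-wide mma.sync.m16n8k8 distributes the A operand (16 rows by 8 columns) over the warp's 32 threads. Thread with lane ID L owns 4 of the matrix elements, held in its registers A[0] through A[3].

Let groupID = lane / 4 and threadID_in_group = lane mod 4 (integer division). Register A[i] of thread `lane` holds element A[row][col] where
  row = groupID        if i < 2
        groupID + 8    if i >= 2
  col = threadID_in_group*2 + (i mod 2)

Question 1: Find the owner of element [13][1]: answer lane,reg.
r=13⇒gr=5,Rb=1  c=1⇒th=0,odd=1
L=5*4+0=20  i=1*2+1=3

20,3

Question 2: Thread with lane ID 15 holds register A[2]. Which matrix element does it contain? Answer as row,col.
11,6

L=15->gid=15>>2=3, tid=15&3=3
[2]->row 3+8=11  col 3·2+0=6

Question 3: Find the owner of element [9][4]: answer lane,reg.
r:9=>grp=1,rB=1  c:4=>tig=2,lo=0
L=1*4+2=6  i=1*2+0=2

6,2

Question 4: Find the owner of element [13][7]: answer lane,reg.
23,3

r=13→G=5,rhi=1  c=7→T=3,p=1
L=5*4+3=23  i=1*2+1=3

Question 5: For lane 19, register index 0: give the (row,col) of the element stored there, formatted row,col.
lane 19: gr=4 (19/4), th=3 (19%4)
i=0: r=4+0=4, c=3*2+0=6

4,6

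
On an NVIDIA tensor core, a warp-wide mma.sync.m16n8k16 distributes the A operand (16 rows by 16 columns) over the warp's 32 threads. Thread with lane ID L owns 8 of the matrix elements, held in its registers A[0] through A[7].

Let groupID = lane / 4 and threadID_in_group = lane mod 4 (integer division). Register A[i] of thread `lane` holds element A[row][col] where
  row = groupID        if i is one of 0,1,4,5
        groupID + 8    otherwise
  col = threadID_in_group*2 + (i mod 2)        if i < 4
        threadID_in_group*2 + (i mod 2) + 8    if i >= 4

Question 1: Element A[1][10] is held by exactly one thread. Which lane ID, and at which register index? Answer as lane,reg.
r=1⇒gr=1,Rb=0  c=10⇒Cb=1,th=1,odd=0
L=1*4+1=5  i=1*4+0*2+0=4

5,4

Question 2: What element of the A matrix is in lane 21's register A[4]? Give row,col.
5,10

L=21→G=21>>2=5, T=21&3=1
[4]→row 5+0=5  col 1·2+0+8=10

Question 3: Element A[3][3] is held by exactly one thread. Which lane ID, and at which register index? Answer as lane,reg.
r=3->g=3,rb=0  c=3->cb=0,t=1,b0=1
L=3*4+1=13  i=0*4+0*2+1=1

13,1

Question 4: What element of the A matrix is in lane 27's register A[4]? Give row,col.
6,14

27: G=6,T=3
[4] (6+0,3*2+0+8) = (6,14)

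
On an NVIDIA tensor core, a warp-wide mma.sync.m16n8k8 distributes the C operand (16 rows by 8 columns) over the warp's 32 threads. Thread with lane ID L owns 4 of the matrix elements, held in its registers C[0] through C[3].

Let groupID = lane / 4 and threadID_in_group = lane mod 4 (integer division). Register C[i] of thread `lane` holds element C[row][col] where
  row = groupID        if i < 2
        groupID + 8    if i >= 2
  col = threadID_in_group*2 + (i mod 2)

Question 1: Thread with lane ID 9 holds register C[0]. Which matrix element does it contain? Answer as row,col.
9: G=2,T=1
[0] (2+0,1*2+0) = (2,2)

2,2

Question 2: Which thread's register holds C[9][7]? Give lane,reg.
r=9->g=1,rb=1  c=7->t=3,b0=1
L=1*4+3=7  i=1*2+1=3

7,3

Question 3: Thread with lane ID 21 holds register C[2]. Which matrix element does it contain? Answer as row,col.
13,2

L=21=>grp=21>>2=5, tig=21&3=1
[2]=>row 5+8=13  col 1·2+0=2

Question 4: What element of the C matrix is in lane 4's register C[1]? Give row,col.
1,1

L=4=>grp=4>>2=1, tig=4&3=0
[1]=>row 1+0=1  col 0·2+1=1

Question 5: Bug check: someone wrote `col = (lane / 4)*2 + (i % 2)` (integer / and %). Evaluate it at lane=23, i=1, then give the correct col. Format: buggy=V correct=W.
buggy=11 correct=7

`(lane / 4)*2 + (i % 2)`[23,1]->11
lane 23: g=5 (23/4), t=3 (23%4)
i=1: r=5+0=5, c=3*2+1=7
col: 11 vs 7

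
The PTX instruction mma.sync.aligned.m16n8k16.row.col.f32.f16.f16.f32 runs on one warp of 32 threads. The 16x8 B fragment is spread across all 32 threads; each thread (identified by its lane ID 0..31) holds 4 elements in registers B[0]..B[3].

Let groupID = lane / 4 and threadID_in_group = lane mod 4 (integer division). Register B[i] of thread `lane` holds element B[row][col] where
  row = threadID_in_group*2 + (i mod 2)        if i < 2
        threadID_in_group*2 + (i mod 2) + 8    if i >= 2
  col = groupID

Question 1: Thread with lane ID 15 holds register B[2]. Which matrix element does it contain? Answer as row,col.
14,3

lane 15: gr=3 (15/4), th=3 (15%4)
i=2: r=3*2+0+8=14, c=gr=3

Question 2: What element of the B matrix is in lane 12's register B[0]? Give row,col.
12: G=3,T=0
[0] (0*2+0+0,3) = (0,3)

0,3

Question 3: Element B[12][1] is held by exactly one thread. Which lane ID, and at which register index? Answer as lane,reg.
c=1->g=1  r=12->rb=1,t=2,b0=0
L=1*4+2=6  i=1*2+0=2

6,2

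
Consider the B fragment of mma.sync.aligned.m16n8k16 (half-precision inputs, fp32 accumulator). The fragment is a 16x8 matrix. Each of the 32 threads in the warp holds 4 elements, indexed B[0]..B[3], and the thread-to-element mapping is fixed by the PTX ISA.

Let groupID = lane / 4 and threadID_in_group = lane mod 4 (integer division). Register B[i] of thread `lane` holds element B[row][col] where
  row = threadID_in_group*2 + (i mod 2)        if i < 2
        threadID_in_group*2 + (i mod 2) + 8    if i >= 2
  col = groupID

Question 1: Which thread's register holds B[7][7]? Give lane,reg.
c=7⇒gr=7  r=7⇒Rb=0,th=3,odd=1
L=7*4+3=31  i=0*2+1=1

31,1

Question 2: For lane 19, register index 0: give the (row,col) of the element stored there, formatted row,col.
L=19⇒gr=19>>2=4, th=19&3=3
[0]⇒row 3·2+0+0=6  col gr=4

6,4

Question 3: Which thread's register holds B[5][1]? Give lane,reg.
6,1

c:1=>grp=1  r:5=>rB=0,tig=2,lo=1
L=1*4+2=6  i=0*2+1=1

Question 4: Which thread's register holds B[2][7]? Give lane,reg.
29,0

c=7→G=7  r=2→rhi=0,T=1,p=0
L=7*4+1=29  i=0*2+0=0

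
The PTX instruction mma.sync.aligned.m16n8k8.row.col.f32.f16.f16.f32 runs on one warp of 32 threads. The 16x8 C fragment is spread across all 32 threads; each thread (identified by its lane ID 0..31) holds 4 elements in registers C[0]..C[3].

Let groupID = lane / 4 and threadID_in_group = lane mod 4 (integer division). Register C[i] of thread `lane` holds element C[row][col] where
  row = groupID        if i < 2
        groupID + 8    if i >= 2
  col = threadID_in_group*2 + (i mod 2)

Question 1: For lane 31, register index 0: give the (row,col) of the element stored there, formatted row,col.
7,6

31: g=7,t=3
[0] (7+0,3*2+0) = (7,6)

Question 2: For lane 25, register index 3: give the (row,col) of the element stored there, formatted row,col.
14,3

lane 25: g=6 (25/4), t=1 (25%4)
i=3: r=6+8=14, c=1*2+1=3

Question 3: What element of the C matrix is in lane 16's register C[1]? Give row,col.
4,1

16: gr=4,th=0
[1] (4+0,0*2+1) = (4,1)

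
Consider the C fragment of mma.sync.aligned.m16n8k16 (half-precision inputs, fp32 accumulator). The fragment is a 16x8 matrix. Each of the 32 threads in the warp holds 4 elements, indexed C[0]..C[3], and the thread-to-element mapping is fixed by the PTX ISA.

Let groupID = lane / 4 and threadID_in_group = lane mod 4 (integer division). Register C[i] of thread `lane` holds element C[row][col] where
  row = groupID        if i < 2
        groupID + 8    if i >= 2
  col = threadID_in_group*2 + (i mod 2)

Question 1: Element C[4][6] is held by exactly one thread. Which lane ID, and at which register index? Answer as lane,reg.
19,0

r=4→G=4,rhi=0  c=6→T=3,p=0
L=4*4+3=19  i=0*2+0=0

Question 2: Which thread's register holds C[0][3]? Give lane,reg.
r:0=>grp=0,rB=0  c:3=>tig=1,lo=1
L=0*4+1=1  i=0*2+1=1

1,1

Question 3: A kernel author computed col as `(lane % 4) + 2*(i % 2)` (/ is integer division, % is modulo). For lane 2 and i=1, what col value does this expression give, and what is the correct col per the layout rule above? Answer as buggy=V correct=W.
buggy=4 correct=5

`(lane % 4) + 2*(i % 2)`[2,1]→4
L=2→G=2>>2=0, T=2&3=2
[1]→row 0+0=0  col 2·2+1=5
col: 4 vs 5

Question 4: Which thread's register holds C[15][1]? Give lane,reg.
r:15=>grp=7,rB=1  c:1=>tig=0,lo=1
L=7*4+0=28  i=1*2+1=3

28,3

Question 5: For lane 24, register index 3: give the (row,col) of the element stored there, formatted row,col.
14,1

lane 24⇒24/4=6, 24 mod 4=0
i=3  r:6+8⇒14  c:2·0+1⇒1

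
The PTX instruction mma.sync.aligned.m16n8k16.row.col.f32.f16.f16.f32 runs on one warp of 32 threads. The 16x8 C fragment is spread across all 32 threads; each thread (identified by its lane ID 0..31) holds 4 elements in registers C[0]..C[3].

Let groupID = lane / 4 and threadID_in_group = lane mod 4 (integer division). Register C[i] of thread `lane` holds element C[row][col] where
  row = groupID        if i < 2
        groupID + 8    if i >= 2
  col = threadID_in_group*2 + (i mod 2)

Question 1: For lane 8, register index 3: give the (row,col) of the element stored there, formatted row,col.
10,1

lane 8→8/4=2, 8 mod 4=0
i=3  r:2+8→10  c:2·0+1→1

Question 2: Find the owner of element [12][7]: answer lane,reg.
r=12⇒gr=4,Rb=1  c=7⇒th=3,odd=1
L=4*4+3=19  i=1*2+1=3

19,3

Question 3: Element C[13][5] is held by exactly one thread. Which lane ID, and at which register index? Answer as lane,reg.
22,3

r=13→G=5,rhi=1  c=5→T=2,p=1
L=5*4+2=22  i=1*2+1=3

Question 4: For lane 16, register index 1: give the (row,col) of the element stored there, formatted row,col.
4,1

16: g=4,t=0
[1] (4+0,0*2+1) = (4,1)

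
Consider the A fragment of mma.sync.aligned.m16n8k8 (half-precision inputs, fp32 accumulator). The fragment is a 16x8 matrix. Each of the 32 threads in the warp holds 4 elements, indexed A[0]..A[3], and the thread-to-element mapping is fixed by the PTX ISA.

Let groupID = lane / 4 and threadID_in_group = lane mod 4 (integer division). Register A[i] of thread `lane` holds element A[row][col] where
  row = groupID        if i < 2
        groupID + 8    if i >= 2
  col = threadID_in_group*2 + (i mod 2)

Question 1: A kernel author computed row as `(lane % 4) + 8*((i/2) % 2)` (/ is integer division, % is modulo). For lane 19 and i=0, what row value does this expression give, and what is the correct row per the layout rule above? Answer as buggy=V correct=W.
buggy=3 correct=4

`(lane % 4) + 8*((i/2) % 2)`[19,0]->3
L=19->g=19>>2=4, t=19&3=3
[0]->row 4+0=4  col 3·2+0=6
row: 3 vs 4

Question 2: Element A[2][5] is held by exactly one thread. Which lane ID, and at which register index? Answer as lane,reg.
10,1

r=2⇒gr=2,Rb=0  c=5⇒th=2,odd=1
L=2*4+2=10  i=0*2+1=1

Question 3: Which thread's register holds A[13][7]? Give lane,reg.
23,3

r=13->g=5,rb=1  c=7->t=3,b0=1
L=5*4+3=23  i=1*2+1=3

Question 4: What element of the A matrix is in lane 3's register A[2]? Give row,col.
3: grp=0,tig=3
[2] (0+8,3*2+0) = (8,6)

8,6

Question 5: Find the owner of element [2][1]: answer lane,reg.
r=2⇒gr=2,Rb=0  c=1⇒th=0,odd=1
L=2*4+0=8  i=0*2+1=1

8,1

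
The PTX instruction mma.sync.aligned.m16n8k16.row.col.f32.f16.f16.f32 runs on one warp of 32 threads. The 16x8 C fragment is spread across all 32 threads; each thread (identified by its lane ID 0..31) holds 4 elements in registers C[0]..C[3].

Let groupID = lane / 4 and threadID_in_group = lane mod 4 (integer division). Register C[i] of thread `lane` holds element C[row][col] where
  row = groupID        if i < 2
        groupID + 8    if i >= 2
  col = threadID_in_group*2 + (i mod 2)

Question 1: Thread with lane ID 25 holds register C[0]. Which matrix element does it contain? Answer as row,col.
L=25=>grp=25>>2=6, tig=25&3=1
[0]=>row 6+0=6  col 1·2+0=2

6,2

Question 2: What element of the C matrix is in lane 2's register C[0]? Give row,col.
0,4

lane 2→2/4=0, 2 mod 4=2
i=0  r:0+0→0  c:2·2+0→4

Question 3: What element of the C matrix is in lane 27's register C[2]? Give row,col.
lane 27: grp=6 (27/4), tig=3 (27%4)
i=2: r=6+8=14, c=3*2+0=6

14,6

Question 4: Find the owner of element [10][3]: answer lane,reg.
r:10=>grp=2,rB=1  c:3=>tig=1,lo=1
L=2*4+1=9  i=1*2+1=3

9,3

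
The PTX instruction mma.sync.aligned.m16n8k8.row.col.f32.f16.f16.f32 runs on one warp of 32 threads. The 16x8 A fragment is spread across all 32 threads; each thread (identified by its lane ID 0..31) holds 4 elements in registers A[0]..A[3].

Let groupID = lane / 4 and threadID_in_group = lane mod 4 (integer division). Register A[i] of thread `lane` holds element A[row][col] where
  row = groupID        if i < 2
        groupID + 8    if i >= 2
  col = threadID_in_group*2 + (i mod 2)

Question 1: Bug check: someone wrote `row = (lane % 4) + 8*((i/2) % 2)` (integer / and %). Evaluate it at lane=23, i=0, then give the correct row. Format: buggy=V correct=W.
buggy=3 correct=5

`(lane % 4) + 8*((i/2) % 2)`[23,0]->3
L=23->g=23>>2=5, t=23&3=3
[0]->row 5+0=5  col 3·2+0=6
row: 3 vs 5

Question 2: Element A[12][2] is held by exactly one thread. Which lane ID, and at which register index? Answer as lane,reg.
r=12->g=4,rb=1  c=2->t=1,b0=0
L=4*4+1=17  i=1*2+0=2

17,2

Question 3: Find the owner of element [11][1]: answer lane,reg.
12,3

r=11->g=3,rb=1  c=1->t=0,b0=1
L=3*4+0=12  i=1*2+1=3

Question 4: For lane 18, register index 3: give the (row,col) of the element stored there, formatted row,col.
L=18→G=18>>2=4, T=18&3=2
[3]→row 4+8=12  col 2·2+1=5

12,5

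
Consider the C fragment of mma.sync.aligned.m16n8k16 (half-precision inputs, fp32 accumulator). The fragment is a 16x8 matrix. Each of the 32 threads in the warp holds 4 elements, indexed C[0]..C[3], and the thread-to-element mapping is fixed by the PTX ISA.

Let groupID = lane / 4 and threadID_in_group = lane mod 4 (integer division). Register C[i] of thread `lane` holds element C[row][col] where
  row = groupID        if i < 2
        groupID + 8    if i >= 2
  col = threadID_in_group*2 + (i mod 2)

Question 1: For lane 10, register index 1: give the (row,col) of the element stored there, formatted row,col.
2,5

lane 10->10/4=2, 10 mod 4=2
i=1  r:2+0->2  c:2·2+1->5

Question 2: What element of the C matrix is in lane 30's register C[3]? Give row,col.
lane 30: gid=7 (30/4), tid=2 (30%4)
i=3: r=7+8=15, c=2*2+1=5

15,5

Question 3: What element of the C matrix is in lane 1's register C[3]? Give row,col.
8,3

lane 1→1/4=0, 1 mod 4=1
i=3  r:0+8→8  c:2·1+1→3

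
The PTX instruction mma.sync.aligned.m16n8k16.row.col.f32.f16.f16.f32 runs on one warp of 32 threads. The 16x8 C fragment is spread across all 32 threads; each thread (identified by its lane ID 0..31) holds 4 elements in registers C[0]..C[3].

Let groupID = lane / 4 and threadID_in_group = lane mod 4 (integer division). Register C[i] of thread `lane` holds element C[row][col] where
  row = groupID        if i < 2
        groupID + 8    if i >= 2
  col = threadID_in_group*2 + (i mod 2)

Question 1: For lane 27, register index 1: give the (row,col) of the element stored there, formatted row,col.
L=27⇒gr=27>>2=6, th=27&3=3
[1]⇒row 6+0=6  col 3·2+1=7

6,7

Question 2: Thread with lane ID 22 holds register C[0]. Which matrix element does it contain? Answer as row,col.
22: gid=5,tid=2
[0] (5+0,2*2+0) = (5,4)

5,4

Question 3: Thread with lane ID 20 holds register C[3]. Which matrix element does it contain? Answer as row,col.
13,1

20: gr=5,th=0
[3] (5+8,0*2+1) = (13,1)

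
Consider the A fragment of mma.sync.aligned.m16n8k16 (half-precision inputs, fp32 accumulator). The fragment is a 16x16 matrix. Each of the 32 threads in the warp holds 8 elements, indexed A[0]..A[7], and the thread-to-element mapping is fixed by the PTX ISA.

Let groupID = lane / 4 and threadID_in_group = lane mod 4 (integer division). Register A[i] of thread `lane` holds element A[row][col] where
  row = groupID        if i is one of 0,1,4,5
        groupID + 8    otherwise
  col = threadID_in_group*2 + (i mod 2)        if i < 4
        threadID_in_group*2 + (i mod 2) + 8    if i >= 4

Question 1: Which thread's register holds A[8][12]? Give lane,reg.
r=8→G=0,rhi=1  c=12→chi=1,T=2,p=0
L=0*4+2=2  i=1*4+1*2+0=6

2,6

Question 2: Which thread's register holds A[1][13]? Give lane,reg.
r=1⇒gr=1,Rb=0  c=13⇒Cb=1,th=2,odd=1
L=1*4+2=6  i=1*4+0*2+1=5

6,5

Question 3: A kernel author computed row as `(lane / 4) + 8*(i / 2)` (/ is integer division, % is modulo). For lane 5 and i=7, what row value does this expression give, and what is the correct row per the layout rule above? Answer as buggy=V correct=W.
`(lane / 4) + 8*(i / 2)`[5,7]->25
L=5->g=5>>2=1, t=5&3=1
[7]->row 1+8=9  col 1·2+1+8=11
row: 25 vs 9

buggy=25 correct=9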